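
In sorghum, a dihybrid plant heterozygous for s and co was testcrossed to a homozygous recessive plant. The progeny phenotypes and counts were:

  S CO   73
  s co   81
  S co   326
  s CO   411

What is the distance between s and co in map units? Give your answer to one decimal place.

17.3 map units

The two most frequent classes, S co (326) and s CO (411), are the parental types, so the F1 was S co / s CO.
The recombinant classes are S CO and s co: 73 + 81 = 154.
Recombination frequency = 154/891 = 0.1728 ≈ 17.3%, i.e. 17.3 map units.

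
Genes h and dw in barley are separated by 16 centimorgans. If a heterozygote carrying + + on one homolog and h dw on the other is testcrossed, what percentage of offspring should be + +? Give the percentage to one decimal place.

A map distance of 16 centimorgans corresponds to a recombination frequency of 0.160.
The F1 is + + / h dw, so + + is a parental gamete class with expected frequency (1 − r)/2 = 0.840/2 = 0.4200.
That is 0.4200 = 42.0% of the progeny.

42.0%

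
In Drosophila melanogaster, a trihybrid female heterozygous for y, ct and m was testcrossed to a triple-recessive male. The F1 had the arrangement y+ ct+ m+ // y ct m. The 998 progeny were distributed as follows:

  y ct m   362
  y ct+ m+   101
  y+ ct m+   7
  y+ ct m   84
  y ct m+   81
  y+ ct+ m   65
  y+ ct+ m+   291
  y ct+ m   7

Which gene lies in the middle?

ct

The two rarest classes, y+ ct m+ and y ct+ m, are the double crossovers. Comparing them with the parentals, only the ct allele has switched, so ct is the middle locus and the order is y – ct – m.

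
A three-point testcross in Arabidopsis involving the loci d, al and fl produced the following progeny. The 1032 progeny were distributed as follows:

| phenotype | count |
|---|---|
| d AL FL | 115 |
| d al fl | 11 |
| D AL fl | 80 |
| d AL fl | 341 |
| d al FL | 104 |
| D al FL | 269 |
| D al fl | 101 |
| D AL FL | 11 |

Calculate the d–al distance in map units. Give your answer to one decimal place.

The two most frequent reciprocal classes, D al FL and d AL fl, are the parental types, so the F1 was D al FL / d AL fl.
The two rarest classes, D AL FL and d al fl, are the double crossovers. Comparing them with the parentals, only the al allele has switched, so al is the middle locus and the order is d – al – fl.
Crossovers in the d–al interval produce the single-crossover classes d al FL and D AL fl (104 + 80 = 184) plus the double crossovers (22).
RF(d–al) = (184 + 22) / 1032 = 206/1032 = 0.1996 → 20.0 map units.

20.0 map units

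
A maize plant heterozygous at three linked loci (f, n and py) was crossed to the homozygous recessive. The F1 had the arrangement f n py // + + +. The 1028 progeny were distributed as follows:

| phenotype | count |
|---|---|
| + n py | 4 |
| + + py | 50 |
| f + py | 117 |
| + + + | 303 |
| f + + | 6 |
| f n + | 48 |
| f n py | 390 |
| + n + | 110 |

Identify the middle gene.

The two rarest classes, + n py and f + +, are the double crossovers. Comparing them with the parentals, only the f allele has switched, so f is the middle locus and the order is n – f – py.

f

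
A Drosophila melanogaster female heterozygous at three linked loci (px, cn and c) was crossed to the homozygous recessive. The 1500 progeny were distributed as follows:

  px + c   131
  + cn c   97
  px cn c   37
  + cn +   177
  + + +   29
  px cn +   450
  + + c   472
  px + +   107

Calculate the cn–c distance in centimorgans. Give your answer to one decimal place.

The two most frequent reciprocal classes, px cn + and + + c, are the parental types, so the F1 was px cn + / + + c.
The two rarest classes, px cn c and + + +, are the double crossovers. Comparing them with the parentals, only the c allele has switched, so c is the middle locus and the order is px – c – cn.
Crossovers in the c–cn interval produce the single-crossover classes px + + and + cn c (107 + 97 = 204) plus the double crossovers (66).
RF(c–cn) = (204 + 66) / 1500 = 270/1500 = 0.1800 → 18.0 centimorgans.

18.0 centimorgans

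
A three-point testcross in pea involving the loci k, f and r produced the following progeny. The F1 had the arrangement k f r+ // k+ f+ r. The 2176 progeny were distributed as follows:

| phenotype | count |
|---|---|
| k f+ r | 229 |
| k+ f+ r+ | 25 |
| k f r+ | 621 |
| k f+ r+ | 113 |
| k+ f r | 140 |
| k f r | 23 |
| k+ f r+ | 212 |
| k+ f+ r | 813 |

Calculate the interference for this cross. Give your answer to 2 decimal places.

0.29

The two rarest classes, k f r and k+ f+ r+, are the double crossovers. Comparing them with the parentals, only the r allele has switched, so r is the middle locus and the order is f – r – k.
f–r: (253 + 48)/2176 = 0.1383; r–k: (441 + 48)/2176 = 0.2247.
Expected DCO frequency = 0.1383 × 0.2247 ≈ 0.03108; observed = 48/2176 ≈ 0.02206.
Coefficient of coincidence = 0.02206/0.03108 ≈ 0.71; interference = 1 − 0.71 = 0.29.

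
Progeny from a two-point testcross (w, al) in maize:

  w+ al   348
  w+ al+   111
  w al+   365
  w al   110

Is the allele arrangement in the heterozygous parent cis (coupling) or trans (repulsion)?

trans

The two most frequent classes are w+ al (348) and w al+ (365); these are the parental (non-recombinant) types.
So the F1 carried w+ al on one chromosome and w al+ on the other — the recessive alleles are on opposite chromosomes (trans / repulsion).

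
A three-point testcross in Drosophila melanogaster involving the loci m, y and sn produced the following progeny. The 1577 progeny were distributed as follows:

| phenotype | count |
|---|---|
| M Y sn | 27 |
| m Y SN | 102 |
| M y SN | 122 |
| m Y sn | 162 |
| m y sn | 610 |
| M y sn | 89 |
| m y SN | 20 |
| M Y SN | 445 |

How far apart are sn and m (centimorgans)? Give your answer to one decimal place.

15.1 centimorgans

The two most frequent reciprocal classes, m y sn and M Y SN, are the parental types, so the F1 was m y sn / M Y SN.
The two rarest classes, m y SN and M Y sn, are the double crossovers. Comparing them with the parentals, only the sn allele has switched, so sn is the middle locus and the order is y – sn – m.
Crossovers in the sn–m interval produce the single-crossover classes M y sn and m Y SN (89 + 102 = 191) plus the double crossovers (47).
RF(sn–m) = (191 + 47) / 1577 = 238/1577 = 0.1509 → 15.1 centimorgans.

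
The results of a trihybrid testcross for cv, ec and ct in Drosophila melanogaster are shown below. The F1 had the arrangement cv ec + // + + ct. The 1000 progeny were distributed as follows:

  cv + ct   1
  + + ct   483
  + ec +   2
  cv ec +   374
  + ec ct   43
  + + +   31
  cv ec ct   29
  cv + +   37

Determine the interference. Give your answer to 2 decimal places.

The two rarest classes, + ec + and cv + ct, are the double crossovers. Comparing them with the parentals, only the cv allele has switched, so cv is the middle locus and the order is ct – cv – ec.
ct–cv: (60 + 3)/1000 = 0.0630; cv–ec: (80 + 3)/1000 = 0.0830.
Expected DCO frequency = 0.0630 × 0.0830 ≈ 0.00523; observed = 3/1000 ≈ 0.00300.
Coefficient of coincidence = 0.00300/0.00523 ≈ 0.57; interference = 1 − 0.57 = 0.43.

0.43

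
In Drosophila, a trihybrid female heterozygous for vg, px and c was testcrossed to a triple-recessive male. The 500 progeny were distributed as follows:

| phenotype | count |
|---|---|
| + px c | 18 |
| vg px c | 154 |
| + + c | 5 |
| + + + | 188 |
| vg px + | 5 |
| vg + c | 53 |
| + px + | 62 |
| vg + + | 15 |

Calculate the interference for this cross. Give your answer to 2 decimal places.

0.07

The two most frequent reciprocal classes, + + + and vg px c, are the parental types, so the F1 was + + + / vg px c.
The two rarest classes, + + c and vg px +, are the double crossovers. Comparing them with the parentals, only the c allele has switched, so c is the middle locus and the order is vg – c – px.
vg–c: (33 + 10)/500 = 0.0860; c–px: (115 + 10)/500 = 0.2500.
Expected DCO frequency = 0.0860 × 0.2500 ≈ 0.02150; observed = 10/500 ≈ 0.02000.
Coefficient of coincidence = 0.02000/0.02150 ≈ 0.93; interference = 1 − 0.93 = 0.07.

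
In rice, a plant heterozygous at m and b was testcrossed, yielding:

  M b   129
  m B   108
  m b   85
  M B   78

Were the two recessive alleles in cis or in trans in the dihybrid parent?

The two most frequent classes are M b (129) and m B (108); these are the parental (non-recombinant) types.
So the F1 carried M b on one chromosome and m B on the other — the recessive alleles are on opposite chromosomes (trans / repulsion).

trans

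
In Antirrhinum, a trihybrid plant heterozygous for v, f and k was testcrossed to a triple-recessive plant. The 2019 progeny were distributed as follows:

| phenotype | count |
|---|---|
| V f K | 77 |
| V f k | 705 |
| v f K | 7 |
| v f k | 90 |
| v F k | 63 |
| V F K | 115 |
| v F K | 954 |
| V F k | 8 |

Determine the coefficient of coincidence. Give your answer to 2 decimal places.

0.89

The two most frequent reciprocal classes, v F K and V f k, are the parental types, so the F1 was v F K / V f k.
The two rarest classes, v f K and V F k, are the double crossovers. Comparing them with the parentals, only the f allele has switched, so f is the middle locus and the order is k – f – v.
k–f: (140 + 15)/2019 = 0.0768; f–v: (205 + 15)/2019 = 0.1090.
Expected DCO frequency = 0.0768 × 0.1090 ≈ 0.00837; observed = 15/2019 ≈ 0.00743.
Coefficient of coincidence = 0.00743/0.00837 ≈ 0.89.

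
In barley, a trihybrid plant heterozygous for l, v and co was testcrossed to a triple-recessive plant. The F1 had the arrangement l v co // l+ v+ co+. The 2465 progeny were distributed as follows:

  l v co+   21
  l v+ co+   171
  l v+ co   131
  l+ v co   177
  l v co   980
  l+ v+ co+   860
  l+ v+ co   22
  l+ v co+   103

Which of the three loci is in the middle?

co

The two rarest classes, l v co+ and l+ v+ co, are the double crossovers. Comparing them with the parentals, only the co allele has switched, so co is the middle locus and the order is v – co – l.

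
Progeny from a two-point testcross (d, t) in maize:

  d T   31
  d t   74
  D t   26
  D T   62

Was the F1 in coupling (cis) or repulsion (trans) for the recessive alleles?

The two most frequent classes are D T (62) and d t (74); these are the parental (non-recombinant) types.
So the F1 carried D T on one chromosome and d t on the other — the recessive alleles are on the same chromosome (cis / coupling).

cis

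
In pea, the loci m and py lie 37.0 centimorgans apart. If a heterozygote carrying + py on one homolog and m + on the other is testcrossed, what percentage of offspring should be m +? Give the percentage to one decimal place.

31.5%

A map distance of 37.0 centimorgans corresponds to a recombination frequency of 0.370.
The F1 is + py / m +, so m + is a parental gamete class with expected frequency (1 − r)/2 = 0.630/2 = 0.3150.
That is 0.3150 = 31.5% of the progeny.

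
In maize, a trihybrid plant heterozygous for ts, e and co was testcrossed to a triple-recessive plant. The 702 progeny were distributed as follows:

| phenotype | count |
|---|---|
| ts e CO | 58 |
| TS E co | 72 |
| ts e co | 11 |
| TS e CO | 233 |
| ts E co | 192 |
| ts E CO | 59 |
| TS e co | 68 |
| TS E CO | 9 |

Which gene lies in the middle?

e

The two most frequent reciprocal classes, ts E co and TS e CO, are the parental types, so the F1 was ts E co / TS e CO.
The two rarest classes, ts e co and TS E CO, are the double crossovers. Comparing them with the parentals, only the e allele has switched, so e is the middle locus and the order is co – e – ts.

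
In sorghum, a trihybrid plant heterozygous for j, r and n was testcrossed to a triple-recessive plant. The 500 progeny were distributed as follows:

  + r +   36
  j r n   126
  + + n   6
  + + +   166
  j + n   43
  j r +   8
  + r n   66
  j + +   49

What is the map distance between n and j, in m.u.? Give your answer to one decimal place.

The two most frequent reciprocal classes, + + + and j r n, are the parental types, so the F1 was + + + / j r n.
The two rarest classes, + + n and j r +, are the double crossovers. Comparing them with the parentals, only the n allele has switched, so n is the middle locus and the order is j – n – r.
Crossovers in the j–n interval produce the single-crossover classes j + + and + r n (49 + 66 = 115) plus the double crossovers (14).
RF(j–n) = (115 + 14) / 500 = 129/500 = 0.2580 → 25.8 m.u.

25.8 m.u.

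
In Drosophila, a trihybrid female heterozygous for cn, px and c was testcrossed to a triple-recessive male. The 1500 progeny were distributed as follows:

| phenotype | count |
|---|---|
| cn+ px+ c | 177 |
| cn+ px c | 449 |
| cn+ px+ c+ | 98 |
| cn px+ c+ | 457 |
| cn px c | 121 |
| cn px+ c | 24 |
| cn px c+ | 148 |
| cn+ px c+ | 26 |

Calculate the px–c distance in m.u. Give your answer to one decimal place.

25.0 m.u.

The two most frequent reciprocal classes, cn+ px c and cn px+ c+, are the parental types, so the F1 was cn+ px c / cn px+ c+.
The two rarest classes, cn+ px c+ and cn px+ c, are the double crossovers. Comparing them with the parentals, only the c allele has switched, so c is the middle locus and the order is px – c – cn.
Crossovers in the px–c interval produce the single-crossover classes cn+ px+ c and cn px c+ (177 + 148 = 325) plus the double crossovers (50).
RF(px–c) = (325 + 50) / 1500 = 375/1500 = 0.2500 → 25.0 m.u.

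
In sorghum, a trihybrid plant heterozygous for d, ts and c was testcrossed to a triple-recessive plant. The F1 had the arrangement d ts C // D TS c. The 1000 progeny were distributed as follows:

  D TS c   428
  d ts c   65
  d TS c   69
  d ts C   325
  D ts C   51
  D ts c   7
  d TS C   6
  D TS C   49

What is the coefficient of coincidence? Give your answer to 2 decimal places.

The two rarest classes, d TS C and D ts c, are the double crossovers. Comparing them with the parentals, only the ts allele has switched, so ts is the middle locus and the order is d – ts – c.
d–ts: (120 + 13)/1000 = 0.1330; ts–c: (114 + 13)/1000 = 0.1270.
Expected DCO frequency = 0.1330 × 0.1270 ≈ 0.01689; observed = 13/1000 ≈ 0.01300.
Coefficient of coincidence = 0.01300/0.01689 ≈ 0.77.

0.77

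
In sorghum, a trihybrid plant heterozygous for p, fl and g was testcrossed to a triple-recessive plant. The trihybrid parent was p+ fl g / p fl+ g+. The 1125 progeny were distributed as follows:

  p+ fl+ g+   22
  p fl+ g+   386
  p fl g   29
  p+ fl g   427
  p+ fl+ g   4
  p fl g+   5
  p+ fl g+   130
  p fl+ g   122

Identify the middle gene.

The two rarest classes, p+ fl+ g and p fl g+, are the double crossovers. Comparing them with the parentals, only the fl allele has switched, so fl is the middle locus and the order is p – fl – g.

fl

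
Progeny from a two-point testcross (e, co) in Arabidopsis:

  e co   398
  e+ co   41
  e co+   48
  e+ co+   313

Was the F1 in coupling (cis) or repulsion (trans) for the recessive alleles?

The two most frequent classes are e+ co+ (313) and e co (398); these are the parental (non-recombinant) types.
So the F1 carried e+ co+ on one chromosome and e co on the other — the recessive alleles are on the same chromosome (cis / coupling).

cis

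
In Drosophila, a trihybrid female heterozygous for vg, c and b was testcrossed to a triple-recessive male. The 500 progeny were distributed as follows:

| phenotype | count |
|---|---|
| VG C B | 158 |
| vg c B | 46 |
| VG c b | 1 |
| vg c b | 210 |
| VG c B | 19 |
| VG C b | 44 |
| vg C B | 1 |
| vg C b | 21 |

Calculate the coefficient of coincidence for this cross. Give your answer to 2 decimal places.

0.26

The two most frequent reciprocal classes, VG C B and vg c b, are the parental types, so the F1 was VG C B / vg c b.
The two rarest classes, vg C B and VG c b, are the double crossovers. Comparing them with the parentals, only the vg allele has switched, so vg is the middle locus and the order is c – vg – b.
c–vg: (40 + 2)/500 = 0.0840; vg–b: (90 + 2)/500 = 0.1840.
Expected DCO frequency = 0.0840 × 0.1840 ≈ 0.01546; observed = 2/500 ≈ 0.00400.
Coefficient of coincidence = 0.00400/0.01546 ≈ 0.26.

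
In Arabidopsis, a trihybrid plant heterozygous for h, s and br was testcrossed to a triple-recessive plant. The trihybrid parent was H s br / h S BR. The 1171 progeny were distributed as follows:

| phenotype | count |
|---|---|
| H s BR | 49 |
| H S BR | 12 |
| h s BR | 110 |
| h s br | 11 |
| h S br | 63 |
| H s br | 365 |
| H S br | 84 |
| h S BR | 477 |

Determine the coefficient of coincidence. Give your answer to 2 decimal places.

0.92

The two rarest classes, h s br and H S BR, are the double crossovers. Comparing them with the parentals, only the h allele has switched, so h is the middle locus and the order is br – h – s.
br–h: (112 + 23)/1171 = 0.1153; h–s: (194 + 23)/1171 = 0.1853.
Expected DCO frequency = 0.1153 × 0.1853 ≈ 0.02137; observed = 23/1171 ≈ 0.01964.
Coefficient of coincidence = 0.01964/0.02137 ≈ 0.92.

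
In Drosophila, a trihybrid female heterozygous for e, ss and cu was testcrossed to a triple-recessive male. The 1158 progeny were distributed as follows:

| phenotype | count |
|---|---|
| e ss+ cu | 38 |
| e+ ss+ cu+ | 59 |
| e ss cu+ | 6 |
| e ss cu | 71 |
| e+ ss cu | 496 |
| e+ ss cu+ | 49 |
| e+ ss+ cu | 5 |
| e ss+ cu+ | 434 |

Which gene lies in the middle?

The two most frequent reciprocal classes, e ss+ cu+ and e+ ss cu, are the parental types, so the F1 was e ss+ cu+ / e+ ss cu.
The two rarest classes, e ss cu+ and e+ ss+ cu, are the double crossovers. Comparing them with the parentals, only the ss allele has switched, so ss is the middle locus and the order is e – ss – cu.

ss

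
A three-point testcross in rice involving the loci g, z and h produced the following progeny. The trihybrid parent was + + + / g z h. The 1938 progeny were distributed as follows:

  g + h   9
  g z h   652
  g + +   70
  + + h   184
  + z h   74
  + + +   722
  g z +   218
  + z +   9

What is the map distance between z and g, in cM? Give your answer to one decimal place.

8.4 cM

The two rarest classes, + z + and g + h, are the double crossovers. Comparing them with the parentals, only the z allele has switched, so z is the middle locus and the order is g – z – h.
Crossovers in the g–z interval produce the single-crossover classes g + + and + z h (70 + 74 = 144) plus the double crossovers (18).
RF(g–z) = (144 + 18) / 1938 = 162/1938 = 0.0836 → 8.4 cM.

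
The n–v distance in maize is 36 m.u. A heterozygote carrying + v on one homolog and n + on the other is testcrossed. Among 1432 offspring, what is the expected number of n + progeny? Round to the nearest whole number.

458

A map distance of 36 m.u. corresponds to a recombination frequency of 0.360.
The F1 is + v / n +, so n + is a parental gamete class with expected frequency (1 − r)/2 = 0.640/2 = 0.3200.
Expected number = 0.3200 × 1432 = 458.24 ≈ 458.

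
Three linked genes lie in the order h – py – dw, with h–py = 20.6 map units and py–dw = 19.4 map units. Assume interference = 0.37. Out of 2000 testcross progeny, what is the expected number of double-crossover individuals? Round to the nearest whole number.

50

Map distances give recombination frequencies of 0.206 and 0.194 for the two intervals.
With interference 0.37 (so coincidence = 0.63), expected double-crossover frequency = 0.206 × 0.194 × 0.63 = 0.02518.
Expected number = 0.02518 × 2000 = 50.35 ≈ 50.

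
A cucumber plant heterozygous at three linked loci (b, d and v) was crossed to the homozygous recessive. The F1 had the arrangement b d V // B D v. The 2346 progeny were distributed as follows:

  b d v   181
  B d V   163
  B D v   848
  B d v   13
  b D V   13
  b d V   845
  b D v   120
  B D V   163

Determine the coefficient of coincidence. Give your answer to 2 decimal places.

The two rarest classes, b D V and B d v, are the double crossovers. Comparing them with the parentals, only the d allele has switched, so d is the middle locus and the order is b – d – v.
b–d: (283 + 26)/2346 = 0.1317; d–v: (344 + 26)/2346 = 0.1577.
Expected DCO frequency = 0.1317 × 0.1577 ≈ 0.02077; observed = 26/2346 ≈ 0.01108.
Coefficient of coincidence = 0.01108/0.02077 ≈ 0.53.

0.53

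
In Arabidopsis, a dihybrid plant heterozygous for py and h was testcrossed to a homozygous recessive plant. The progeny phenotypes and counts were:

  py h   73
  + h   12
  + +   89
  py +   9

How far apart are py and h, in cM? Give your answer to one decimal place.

11.5 cM

The two most frequent classes, + + (89) and py h (73), are the parental types, so the F1 was + + / py h.
The recombinant classes are + h and py +: 12 + 9 = 21.
Recombination frequency = 21/183 = 0.1148 ≈ 11.5%, i.e. 11.5 cM.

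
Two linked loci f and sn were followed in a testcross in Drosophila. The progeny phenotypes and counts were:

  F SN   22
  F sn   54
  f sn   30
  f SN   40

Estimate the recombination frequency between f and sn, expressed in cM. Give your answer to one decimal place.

35.6 cM

The two most frequent classes, F sn (54) and f SN (40), are the parental types, so the F1 was F sn / f SN.
The recombinant classes are F SN and f sn: 22 + 30 = 52.
Recombination frequency = 52/146 = 0.3562 ≈ 35.6%, i.e. 35.6 cM.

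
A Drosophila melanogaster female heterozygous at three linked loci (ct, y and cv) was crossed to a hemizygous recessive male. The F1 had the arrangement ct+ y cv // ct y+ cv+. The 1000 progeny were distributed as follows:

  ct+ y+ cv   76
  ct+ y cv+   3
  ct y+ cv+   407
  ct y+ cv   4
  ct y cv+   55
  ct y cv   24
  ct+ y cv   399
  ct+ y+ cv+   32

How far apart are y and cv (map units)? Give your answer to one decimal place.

13.8 map units

The two rarest classes, ct+ y cv+ and ct y+ cv, are the double crossovers. Comparing them with the parentals, only the cv allele has switched, so cv is the middle locus and the order is y – cv – ct.
Crossovers in the y–cv interval produce the single-crossover classes ct+ y+ cv and ct y cv+ (76 + 55 = 131) plus the double crossovers (7).
RF(y–cv) = (131 + 7) / 1000 = 138/1000 = 0.1380 → 13.8 map units.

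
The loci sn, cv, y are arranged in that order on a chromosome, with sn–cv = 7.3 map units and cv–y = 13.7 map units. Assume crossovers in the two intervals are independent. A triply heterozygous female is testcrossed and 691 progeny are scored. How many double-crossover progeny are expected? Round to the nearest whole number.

7

Map distances give recombination frequencies of 0.073 and 0.137 for the two intervals.
With no interference, expected double-crossover frequency = 0.073 × 0.137 = 0.01000.
Expected number = 0.01000 × 691 = 6.91 ≈ 7.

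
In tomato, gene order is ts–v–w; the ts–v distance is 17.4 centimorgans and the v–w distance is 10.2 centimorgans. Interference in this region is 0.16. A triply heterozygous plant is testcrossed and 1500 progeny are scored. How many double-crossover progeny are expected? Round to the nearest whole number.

Map distances give recombination frequencies of 0.174 and 0.102 for the two intervals.
With interference 0.16 (so coincidence = 0.84), expected double-crossover frequency = 0.174 × 0.102 × 0.84 = 0.01491.
Expected number = 0.01491 × 1500 = 22.36 ≈ 22.

22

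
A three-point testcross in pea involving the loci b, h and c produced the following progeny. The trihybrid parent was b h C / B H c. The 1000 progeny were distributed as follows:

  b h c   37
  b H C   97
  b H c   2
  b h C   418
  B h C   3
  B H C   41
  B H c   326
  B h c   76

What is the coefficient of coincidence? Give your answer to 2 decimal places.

The two rarest classes, B h C and b H c, are the double crossovers. Comparing them with the parentals, only the b allele has switched, so b is the middle locus and the order is c – b – h.
c–b: (78 + 5)/1000 = 0.0830; b–h: (173 + 5)/1000 = 0.1780.
Expected DCO frequency = 0.0830 × 0.1780 ≈ 0.01477; observed = 5/1000 ≈ 0.00500.
Coefficient of coincidence = 0.00500/0.01477 ≈ 0.34.

0.34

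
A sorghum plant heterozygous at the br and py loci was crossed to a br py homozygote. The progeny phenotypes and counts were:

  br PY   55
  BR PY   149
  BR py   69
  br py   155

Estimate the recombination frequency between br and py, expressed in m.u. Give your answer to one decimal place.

29.0 m.u.

The two most frequent classes, BR PY (149) and br py (155), are the parental types, so the F1 was BR PY / br py.
The recombinant classes are BR py and br PY: 69 + 55 = 124.
Recombination frequency = 124/428 = 0.2897 ≈ 29.0%, i.e. 29.0 m.u.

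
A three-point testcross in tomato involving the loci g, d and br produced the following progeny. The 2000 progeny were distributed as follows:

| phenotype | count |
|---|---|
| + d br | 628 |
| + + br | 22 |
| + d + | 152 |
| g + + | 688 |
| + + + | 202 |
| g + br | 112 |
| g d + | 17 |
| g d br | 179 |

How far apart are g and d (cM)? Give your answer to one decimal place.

21.0 cM

The two most frequent reciprocal classes, + d br and g + +, are the parental types, so the F1 was + d br / g + +.
The two rarest classes, + + br and g d +, are the double crossovers. Comparing them with the parentals, only the d allele has switched, so d is the middle locus and the order is g – d – br.
Crossovers in the g–d interval produce the single-crossover classes g d br and + + + (179 + 202 = 381) plus the double crossovers (39).
RF(g–d) = (381 + 39) / 2000 = 420/2000 = 0.2100 → 21.0 cM.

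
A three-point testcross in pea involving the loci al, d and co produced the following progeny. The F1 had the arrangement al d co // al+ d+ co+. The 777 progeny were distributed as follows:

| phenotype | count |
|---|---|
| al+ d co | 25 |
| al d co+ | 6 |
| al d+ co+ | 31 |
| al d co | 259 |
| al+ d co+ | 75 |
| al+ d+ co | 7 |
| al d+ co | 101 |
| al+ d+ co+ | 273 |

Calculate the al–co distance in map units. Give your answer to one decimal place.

8.9 map units

The two rarest classes, al d co+ and al+ d+ co, are the double crossovers. Comparing them with the parentals, only the co allele has switched, so co is the middle locus and the order is d – co – al.
Crossovers in the co–al interval produce the single-crossover classes al+ d co and al d+ co+ (25 + 31 = 56) plus the double crossovers (13).
RF(co–al) = (56 + 13) / 777 = 69/777 = 0.0888 → 8.9 map units.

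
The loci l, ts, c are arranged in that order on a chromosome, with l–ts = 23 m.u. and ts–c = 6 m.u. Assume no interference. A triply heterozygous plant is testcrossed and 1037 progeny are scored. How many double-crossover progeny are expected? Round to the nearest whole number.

Map distances give recombination frequencies of 0.230 and 0.060 for the two intervals.
With no interference, expected double-crossover frequency = 0.230 × 0.060 = 0.01380.
Expected number = 0.01380 × 1037 = 14.31 ≈ 14.

14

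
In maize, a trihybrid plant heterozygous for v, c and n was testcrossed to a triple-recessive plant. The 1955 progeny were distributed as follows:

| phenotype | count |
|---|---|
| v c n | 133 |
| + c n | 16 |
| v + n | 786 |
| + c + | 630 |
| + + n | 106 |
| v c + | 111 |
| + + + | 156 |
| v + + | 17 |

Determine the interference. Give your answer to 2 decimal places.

The two most frequent reciprocal classes, + c + and v + n, are the parental types, so the F1 was + c + / v + n.
The two rarest classes, + c n and v + +, are the double crossovers. Comparing them with the parentals, only the n allele has switched, so n is the middle locus and the order is c – n – v.
c–n: (289 + 33)/1955 = 0.1647; n–v: (217 + 33)/1955 = 0.1279.
Expected DCO frequency = 0.1647 × 0.1279 ≈ 0.02107; observed = 33/1955 ≈ 0.01688.
Coefficient of coincidence = 0.01688/0.02107 ≈ 0.80; interference = 1 − 0.80 = 0.20.

0.20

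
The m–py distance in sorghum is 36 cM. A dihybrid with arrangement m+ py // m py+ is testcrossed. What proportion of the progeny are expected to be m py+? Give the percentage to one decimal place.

32.0%

A map distance of 36 cM corresponds to a recombination frequency of 0.360.
The F1 is m+ py / m py+, so m py+ is a parental gamete class with expected frequency (1 − r)/2 = 0.640/2 = 0.3200.
That is 0.3200 = 32.0% of the progeny.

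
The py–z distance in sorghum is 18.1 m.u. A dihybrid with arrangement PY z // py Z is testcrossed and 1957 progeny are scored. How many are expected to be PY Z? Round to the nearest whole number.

177

A map distance of 18.1 m.u. corresponds to a recombination frequency of 0.181.
The F1 is PY z / py Z, so PY Z is a recombinant gamete class with expected frequency r/2 = 0.181/2 = 0.0905.
Expected number = 0.0905 × 1957 = 177.11 ≈ 177.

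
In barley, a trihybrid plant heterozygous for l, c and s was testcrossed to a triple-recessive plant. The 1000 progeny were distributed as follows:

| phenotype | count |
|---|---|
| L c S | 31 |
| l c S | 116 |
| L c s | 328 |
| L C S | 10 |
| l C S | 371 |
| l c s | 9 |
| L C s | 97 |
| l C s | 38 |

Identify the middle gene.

The two most frequent reciprocal classes, L c s and l C S, are the parental types, so the F1 was L c s / l C S.
The two rarest classes, l c s and L C S, are the double crossovers. Comparing them with the parentals, only the l allele has switched, so l is the middle locus and the order is s – l – c.

l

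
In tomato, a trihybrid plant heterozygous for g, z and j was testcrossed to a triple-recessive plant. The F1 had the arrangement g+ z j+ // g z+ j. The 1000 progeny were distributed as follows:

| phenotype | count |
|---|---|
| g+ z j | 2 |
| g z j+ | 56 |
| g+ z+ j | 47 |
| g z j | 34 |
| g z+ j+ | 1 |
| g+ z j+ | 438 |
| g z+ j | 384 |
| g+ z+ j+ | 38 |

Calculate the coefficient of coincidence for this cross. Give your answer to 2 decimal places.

The two rarest classes, g+ z j and g z+ j+, are the double crossovers. Comparing them with the parentals, only the j allele has switched, so j is the middle locus and the order is z – j – g.
z–j: (72 + 3)/1000 = 0.0750; j–g: (103 + 3)/1000 = 0.1060.
Expected DCO frequency = 0.0750 × 0.1060 ≈ 0.00795; observed = 3/1000 ≈ 0.00300.
Coefficient of coincidence = 0.00300/0.00795 ≈ 0.38.

0.38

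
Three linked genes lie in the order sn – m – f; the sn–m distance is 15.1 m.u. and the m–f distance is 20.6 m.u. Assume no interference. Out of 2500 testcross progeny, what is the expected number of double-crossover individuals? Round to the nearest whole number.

78

Map distances give recombination frequencies of 0.151 and 0.206 for the two intervals.
With no interference, expected double-crossover frequency = 0.151 × 0.206 = 0.03111.
Expected number = 0.03111 × 2500 = 77.77 ≈ 78.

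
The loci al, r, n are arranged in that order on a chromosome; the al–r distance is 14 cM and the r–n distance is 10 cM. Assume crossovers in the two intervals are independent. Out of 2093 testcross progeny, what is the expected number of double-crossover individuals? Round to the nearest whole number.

29

Map distances give recombination frequencies of 0.140 and 0.100 for the two intervals.
With no interference, expected double-crossover frequency = 0.140 × 0.100 = 0.01400.
Expected number = 0.01400 × 2093 = 29.30 ≈ 29.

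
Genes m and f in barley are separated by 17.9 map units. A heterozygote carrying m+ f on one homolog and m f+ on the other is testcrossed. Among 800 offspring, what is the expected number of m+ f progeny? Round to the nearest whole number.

A map distance of 17.9 map units corresponds to a recombination frequency of 0.179.
The F1 is m+ f / m f+, so m+ f is a parental gamete class with expected frequency (1 − r)/2 = 0.821/2 = 0.4105.
Expected number = 0.4105 × 800 = 328.40 ≈ 328.

328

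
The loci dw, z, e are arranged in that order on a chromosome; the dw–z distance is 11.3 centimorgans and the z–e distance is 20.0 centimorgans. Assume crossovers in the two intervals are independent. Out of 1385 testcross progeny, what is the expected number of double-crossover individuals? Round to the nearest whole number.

Map distances give recombination frequencies of 0.113 and 0.200 for the two intervals.
With no interference, expected double-crossover frequency = 0.113 × 0.200 = 0.02260.
Expected number = 0.02260 × 1385 = 31.30 ≈ 31.

31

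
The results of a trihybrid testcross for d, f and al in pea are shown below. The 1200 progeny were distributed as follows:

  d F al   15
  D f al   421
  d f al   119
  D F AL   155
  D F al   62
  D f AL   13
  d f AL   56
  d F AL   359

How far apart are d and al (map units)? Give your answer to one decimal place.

25.2 map units

The two most frequent reciprocal classes, D f al and d F AL, are the parental types, so the F1 was D f al / d F AL.
The two rarest classes, D f AL and d F al, are the double crossovers. Comparing them with the parentals, only the al allele has switched, so al is the middle locus and the order is f – al – d.
Crossovers in the al–d interval produce the single-crossover classes d f al and D F AL (119 + 155 = 274) plus the double crossovers (28).
RF(al–d) = (274 + 28) / 1200 = 302/1200 = 0.2517 → 25.2 map units.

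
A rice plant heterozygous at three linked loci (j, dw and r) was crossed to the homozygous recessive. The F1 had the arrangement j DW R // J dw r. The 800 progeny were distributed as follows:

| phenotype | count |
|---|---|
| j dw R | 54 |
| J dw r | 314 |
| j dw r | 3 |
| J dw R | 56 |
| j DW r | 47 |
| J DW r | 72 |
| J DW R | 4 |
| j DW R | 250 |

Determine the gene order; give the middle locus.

The two rarest classes, J DW R and j dw r, are the double crossovers. Comparing them with the parentals, only the j allele has switched, so j is the middle locus and the order is r – j – dw.

j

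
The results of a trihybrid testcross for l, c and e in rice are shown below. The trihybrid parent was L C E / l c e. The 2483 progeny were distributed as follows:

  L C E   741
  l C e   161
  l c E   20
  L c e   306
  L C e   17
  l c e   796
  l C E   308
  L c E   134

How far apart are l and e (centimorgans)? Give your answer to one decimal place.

26.2 centimorgans

The two rarest classes, L C e and l c E, are the double crossovers. Comparing them with the parentals, only the e allele has switched, so e is the middle locus and the order is c – e – l.
Crossovers in the e–l interval produce the single-crossover classes l C E and L c e (308 + 306 = 614) plus the double crossovers (37).
RF(e–l) = (614 + 37) / 2483 = 651/2483 = 0.2622 → 26.2 centimorgans.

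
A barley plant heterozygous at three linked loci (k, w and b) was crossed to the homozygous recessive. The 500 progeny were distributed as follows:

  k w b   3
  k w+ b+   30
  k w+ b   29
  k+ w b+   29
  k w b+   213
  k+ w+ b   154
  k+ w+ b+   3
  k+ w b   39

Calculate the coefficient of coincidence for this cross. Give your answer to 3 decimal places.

0.625

The two most frequent reciprocal classes, k w b+ and k+ w+ b, are the parental types, so the F1 was k w b+ / k+ w+ b.
The two rarest classes, k w b and k+ w+ b+, are the double crossovers. Comparing them with the parentals, only the b allele has switched, so b is the middle locus and the order is k – b – w.
k–b: (58 + 6)/500 = 0.1280; b–w: (69 + 6)/500 = 0.1500.
Expected DCO frequency = 0.1280 × 0.1500 ≈ 0.01920; observed = 6/500 ≈ 0.01200.
Coefficient of coincidence = 0.01200/0.01920 ≈ 0.625.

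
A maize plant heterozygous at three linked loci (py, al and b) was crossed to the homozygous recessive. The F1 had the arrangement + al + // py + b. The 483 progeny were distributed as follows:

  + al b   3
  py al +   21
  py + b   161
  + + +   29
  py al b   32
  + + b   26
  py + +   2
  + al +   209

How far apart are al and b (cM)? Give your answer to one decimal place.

13.7 cM

The two rarest classes, + al b and py + +, are the double crossovers. Comparing them with the parentals, only the b allele has switched, so b is the middle locus and the order is al – b – py.
Crossovers in the al–b interval produce the single-crossover classes + + + and py al b (29 + 32 = 61) plus the double crossovers (5).
RF(al–b) = (61 + 5) / 483 = 66/483 = 0.1366 → 13.7 cM.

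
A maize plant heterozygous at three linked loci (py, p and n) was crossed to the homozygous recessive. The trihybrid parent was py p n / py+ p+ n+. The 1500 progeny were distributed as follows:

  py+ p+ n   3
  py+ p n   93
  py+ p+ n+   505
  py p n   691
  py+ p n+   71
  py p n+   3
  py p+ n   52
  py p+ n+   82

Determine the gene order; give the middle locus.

n

The two rarest classes, py p n+ and py+ p+ n, are the double crossovers. Comparing them with the parentals, only the n allele has switched, so n is the middle locus and the order is p – n – py.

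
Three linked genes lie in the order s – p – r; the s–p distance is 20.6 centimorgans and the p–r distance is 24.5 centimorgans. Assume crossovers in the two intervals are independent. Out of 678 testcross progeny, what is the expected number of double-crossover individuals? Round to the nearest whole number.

Map distances give recombination frequencies of 0.206 and 0.245 for the two intervals.
With no interference, expected double-crossover frequency = 0.206 × 0.245 = 0.05047.
Expected number = 0.05047 × 678 = 34.22 ≈ 34.

34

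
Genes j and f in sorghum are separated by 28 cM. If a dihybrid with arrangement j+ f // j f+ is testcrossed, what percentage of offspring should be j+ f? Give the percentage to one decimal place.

A map distance of 28 cM corresponds to a recombination frequency of 0.280.
The F1 is j+ f / j f+, so j+ f is a parental gamete class with expected frequency (1 − r)/2 = 0.720/2 = 0.3600.
That is 0.3600 = 36.0% of the progeny.

36.0%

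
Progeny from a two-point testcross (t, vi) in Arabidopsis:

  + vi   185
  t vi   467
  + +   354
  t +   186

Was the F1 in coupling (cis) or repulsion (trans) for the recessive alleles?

cis

The two most frequent classes are + + (354) and t vi (467); these are the parental (non-recombinant) types.
So the F1 carried + + on one chromosome and t vi on the other — the recessive alleles are on the same chromosome (cis / coupling).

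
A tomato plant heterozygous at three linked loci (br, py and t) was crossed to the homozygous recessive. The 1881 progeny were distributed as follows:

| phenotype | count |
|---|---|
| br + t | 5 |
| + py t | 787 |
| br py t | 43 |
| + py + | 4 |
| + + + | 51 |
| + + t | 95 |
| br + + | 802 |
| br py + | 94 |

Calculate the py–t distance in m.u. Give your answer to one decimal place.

10.5 m.u.

The two most frequent reciprocal classes, br + + and + py t, are the parental types, so the F1 was br + + / + py t.
The two rarest classes, br + t and + py +, are the double crossovers. Comparing them with the parentals, only the t allele has switched, so t is the middle locus and the order is py – t – br.
Crossovers in the py–t interval produce the single-crossover classes br py + and + + t (94 + 95 = 189) plus the double crossovers (9).
RF(py–t) = (189 + 9) / 1881 = 198/1881 = 0.1053 → 10.5 m.u.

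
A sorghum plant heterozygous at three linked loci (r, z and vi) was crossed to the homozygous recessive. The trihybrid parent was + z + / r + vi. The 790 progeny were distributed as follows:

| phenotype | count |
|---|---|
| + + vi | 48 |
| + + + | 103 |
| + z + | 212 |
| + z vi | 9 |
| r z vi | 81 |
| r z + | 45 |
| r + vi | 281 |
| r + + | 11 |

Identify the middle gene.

The two rarest classes, + z vi and r + +, are the double crossovers. Comparing them with the parentals, only the vi allele has switched, so vi is the middle locus and the order is r – vi – z.

vi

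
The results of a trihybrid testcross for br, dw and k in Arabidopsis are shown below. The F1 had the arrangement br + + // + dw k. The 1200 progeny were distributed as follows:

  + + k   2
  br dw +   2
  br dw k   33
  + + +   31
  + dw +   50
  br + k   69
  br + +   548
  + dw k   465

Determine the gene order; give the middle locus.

dw

The two rarest classes, br dw + and + + k, are the double crossovers. Comparing them with the parentals, only the dw allele has switched, so dw is the middle locus and the order is k – dw – br.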